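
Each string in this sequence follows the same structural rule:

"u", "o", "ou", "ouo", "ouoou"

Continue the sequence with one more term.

ouoououo

This is a Fibonacci-style word recurrence s(k) = s(k−1)·s(k−2): e.g. o·u = ou.
So term 6 is ouoou·ouo.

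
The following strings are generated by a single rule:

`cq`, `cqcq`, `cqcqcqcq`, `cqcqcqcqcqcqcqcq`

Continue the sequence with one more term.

cqcqcqcqcqcqcqcqcqcqcqcqcqcqcqcq

Each string is two copies of the previous one concatenated.
So the next term is two copies of cqcqcqcqcqcqcqcq.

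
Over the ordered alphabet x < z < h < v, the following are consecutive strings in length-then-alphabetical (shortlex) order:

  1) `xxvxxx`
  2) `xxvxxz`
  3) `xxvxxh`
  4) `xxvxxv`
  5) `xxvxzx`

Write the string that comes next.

Treat xxvxzx as a base-4 numeral over the given alphabet and add one, carrying through any trailing v's.

xxvxzz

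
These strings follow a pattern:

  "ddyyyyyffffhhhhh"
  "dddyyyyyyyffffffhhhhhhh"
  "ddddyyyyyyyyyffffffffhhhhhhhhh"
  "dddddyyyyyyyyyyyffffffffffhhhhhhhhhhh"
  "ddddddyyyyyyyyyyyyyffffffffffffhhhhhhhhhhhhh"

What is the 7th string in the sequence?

ddddddddyyyyyyyyyyyyyyyyyffffffffffffffffhhhhhhhhhhhhhhhhh

Reading off run lengths: d runs 2, 3, 4, 5, 6; y runs 5, 7, 9, 11, 13; f runs 4, 6, 8, 10, 12; h runs 5, 7, 9, 11, 13 — each is linear in n, where the shown terms are n = 2, 3, 4, 5, 6.
For term 7, n = 8, so the run lengths are 8, 17, 16, 17.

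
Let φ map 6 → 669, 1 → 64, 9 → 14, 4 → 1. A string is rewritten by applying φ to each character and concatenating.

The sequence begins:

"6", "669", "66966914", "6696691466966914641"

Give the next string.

Replace each of the 19 characters of 6696691466966914641 in place — 669 669 14 669 669 14 64 1 669 669 14 669 669 14 64 1 669 1 64 — and concatenate.

66966914669669146416696691466966914641669164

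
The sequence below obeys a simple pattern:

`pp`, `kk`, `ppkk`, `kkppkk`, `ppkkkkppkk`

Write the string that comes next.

kkppkkppkkkkppkk

This is a Fibonacci-style word recurrence s(k) = s(k−2)·s(k−1): e.g. pp·kk = ppkk.
The next term joins kkppkk and ppkkkkppkk.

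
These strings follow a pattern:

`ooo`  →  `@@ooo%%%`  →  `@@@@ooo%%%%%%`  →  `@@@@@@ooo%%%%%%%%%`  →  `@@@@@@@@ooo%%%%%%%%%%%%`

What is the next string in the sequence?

s(k+1) = @@·s(k)·%%%, so each term gains @@ as a prefix and %%% as a suffix.
Applying this once more to @@@@@@@@ooo%%%%%%%%%%%%:

@@@@@@@@@@ooo%%%%%%%%%%%%%%%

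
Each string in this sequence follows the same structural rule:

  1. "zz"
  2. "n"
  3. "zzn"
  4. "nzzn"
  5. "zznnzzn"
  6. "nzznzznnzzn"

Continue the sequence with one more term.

Each term (from the third on) is the two preceding terms concatenated in order: term 3 = zz·n = zzn.
So term 7 is zznnzzn·nzznzznnzzn.

zznnzznnzznzznnzzn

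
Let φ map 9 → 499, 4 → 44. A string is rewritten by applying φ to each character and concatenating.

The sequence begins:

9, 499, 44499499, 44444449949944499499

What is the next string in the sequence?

Applying the rule to each of the 20 symbols of 44444449949944499499 gives the pieces 44 44 44 44 44 44 44 499 499 44 499 499 44 44 44 499 499 44 499 499, which concatenate to the answer.

444444444444444994994449949944444449949944499499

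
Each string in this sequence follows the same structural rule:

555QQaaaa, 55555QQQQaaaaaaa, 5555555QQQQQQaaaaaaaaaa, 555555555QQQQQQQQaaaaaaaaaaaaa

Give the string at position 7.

555555555555555QQQQQQQQQQQQQQaaaaaaaaaaaaaaaaaaaaaa

The n-th term is 2n+1 5's then 2n Q's then 3n+1 a's (n = 1, 2, …).
Setting n = 7 gives 15, 14, 22 characters in each block.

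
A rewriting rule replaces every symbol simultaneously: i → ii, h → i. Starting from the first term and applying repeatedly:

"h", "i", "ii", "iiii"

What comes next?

Rewriting each symbol of iiii: i→ii, i→ii, i→ii, i→ii, which concatenates to ii ii ii ii.

iiiiiiii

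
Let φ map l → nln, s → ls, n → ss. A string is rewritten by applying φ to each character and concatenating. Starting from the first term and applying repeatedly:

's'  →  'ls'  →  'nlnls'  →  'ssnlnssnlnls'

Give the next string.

lslsssnlnsslslsssnlnssnlnls

Apply φ to ssnlnssnlnls symbol by symbol: s→ls, s→ls, n→ss, l→nln, n→ss, s→ls, s→ls, n→ss, l→nln, n→ss, l→nln, s→ls; joined: ls ls ss nln ss ls ls ss nln ss nln ls.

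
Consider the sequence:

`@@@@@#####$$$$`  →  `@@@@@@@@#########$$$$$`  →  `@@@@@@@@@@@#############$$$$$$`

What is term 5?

Term n consists of 3n+2 @'s, followed by 4n+1 #'s, followed by n+3 $'s (n = 1, 2, …).
For term 5, n = 5, so the run lengths are 17, 21, 8.

@@@@@@@@@@@@@@@@@#####################$$$$$$$$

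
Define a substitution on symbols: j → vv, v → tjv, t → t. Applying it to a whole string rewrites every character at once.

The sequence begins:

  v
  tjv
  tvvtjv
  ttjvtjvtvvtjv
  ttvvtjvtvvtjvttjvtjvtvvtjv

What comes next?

tttjvtjvtvvtjvttjvtjvtvvtjvttvvtjvtvvtjvttjvtjvtvvtjv

φ(ttvvtjvtvvtjvttjvtjvtvvtjv) expands symbol-by-symbol to t t tjv tjv t vv tjv t tjv tjv t vv tjv t t vv tjv t vv tjv t tjv tjv t vv tjv; joining the 26 pieces gives the next term.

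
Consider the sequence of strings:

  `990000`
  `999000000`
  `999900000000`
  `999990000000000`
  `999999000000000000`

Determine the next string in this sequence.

Term n consists of n 9's, followed by 2n 0's, where the shown terms are n = 2, 3, 4, 5, 6.
At n = 7 the blocks have lengths 7, 14.

999999900000000000000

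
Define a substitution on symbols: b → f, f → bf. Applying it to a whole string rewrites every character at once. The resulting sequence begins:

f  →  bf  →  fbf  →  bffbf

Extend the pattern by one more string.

Apply φ to bffbf symbol by symbol: b→f, f→bf, f→bf, b→f, f→bf; joined: f bf bf f bf.

fbfbffbf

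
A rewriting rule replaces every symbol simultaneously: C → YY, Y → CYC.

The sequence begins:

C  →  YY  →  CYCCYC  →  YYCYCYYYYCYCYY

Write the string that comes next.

CYCCYCYYCYCYYCYCCYCCYCCYCYYCYCYYCYCCYC

φ(YYCYCYYYYCYCYY) expands symbol-by-symbol to CYC CYC YY CYC YY CYC CYC CYC CYC YY CYC YY CYC CYC; joining the 14 pieces gives the next term.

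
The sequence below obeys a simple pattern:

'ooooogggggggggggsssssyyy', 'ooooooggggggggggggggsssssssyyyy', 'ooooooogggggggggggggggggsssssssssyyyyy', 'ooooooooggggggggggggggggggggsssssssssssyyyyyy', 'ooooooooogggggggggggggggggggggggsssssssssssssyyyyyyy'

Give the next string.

The n-th term is n+2 o's then 3n+2 g's then 2n-1 s's then n y's, where the shown terms are n = 3, 4, 5, 6, 7.
Setting n = 8 gives 10, 26, 15, 8 characters in each block.

ooooooooooggggggggggggggggggggggggggsssssssssssssssyyyyyyyy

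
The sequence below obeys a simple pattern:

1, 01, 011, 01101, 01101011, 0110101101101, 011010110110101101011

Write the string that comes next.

This is a Fibonacci-style word recurrence s(k) = s(k−1)·s(k−2): e.g. 01·1 = 011.
So term 8 is 011010110110101101011·0110101101101.

0110101101101011010110110101101101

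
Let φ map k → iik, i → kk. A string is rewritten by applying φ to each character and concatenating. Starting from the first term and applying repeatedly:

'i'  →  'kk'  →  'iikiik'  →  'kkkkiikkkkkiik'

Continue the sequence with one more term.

Replace each of the 14 characters of kkkkiikkkkkiik in place — iik iik iik iik kk kk iik iik iik iik iik kk kk iik — and concatenate.

iikiikiikiikkkkkiikiikiikiikiikkkkkiik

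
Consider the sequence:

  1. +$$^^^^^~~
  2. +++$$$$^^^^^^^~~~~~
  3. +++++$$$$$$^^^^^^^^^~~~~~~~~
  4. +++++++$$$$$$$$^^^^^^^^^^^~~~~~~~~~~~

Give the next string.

+++++++++$$$$$$$$$$^^^^^^^^^^^^^~~~~~~~~~~~~~~

Reading off run lengths: + runs 1, 3, 5, 7; $ runs 2, 4, 6, 8; ^ runs 5, 7, 9, 11; ~ runs 2, 5, 8, 11 — each is linear in n (n = 1, 2, …).
Setting n = 5 gives 9, 10, 13, 14 characters in each block.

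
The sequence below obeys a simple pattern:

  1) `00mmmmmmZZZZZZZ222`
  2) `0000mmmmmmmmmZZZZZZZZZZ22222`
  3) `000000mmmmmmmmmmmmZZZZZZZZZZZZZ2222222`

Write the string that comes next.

The n-th term is 2n-2 0's then 3n m's then 3n+1 Z's then 2n-1 2's, where the shown terms are n = 2, 3, 4.
For the next term, n = 5, so the run lengths are 8, 15, 16, 9.

00000000mmmmmmmmmmmmmmmZZZZZZZZZZZZZZZZ222222222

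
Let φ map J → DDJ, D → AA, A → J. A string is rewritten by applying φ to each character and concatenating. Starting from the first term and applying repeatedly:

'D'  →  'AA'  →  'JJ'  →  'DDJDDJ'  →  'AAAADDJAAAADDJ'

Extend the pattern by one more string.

JJJJAAAADDJJJJJAAAADDJ

Applying the rule to each of the 14 symbols of AAAADDJAAAADDJ gives the pieces J J J J AA AA DDJ J J J J AA AA DDJ, which concatenate to the answer.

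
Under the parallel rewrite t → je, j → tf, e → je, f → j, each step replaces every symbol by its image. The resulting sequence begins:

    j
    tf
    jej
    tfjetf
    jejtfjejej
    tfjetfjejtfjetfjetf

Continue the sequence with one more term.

Rewriting the 19 symbols of tfjetfjejtfjetfjetf one by one yields je j tf je je j tf je tf je j tf je je j tf je je j; concatenated:

jejtfjejejtfjetfjejtfjejejtfjejej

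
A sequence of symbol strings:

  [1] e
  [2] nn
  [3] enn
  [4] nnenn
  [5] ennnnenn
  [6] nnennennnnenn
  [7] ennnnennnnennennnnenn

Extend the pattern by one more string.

From term 3 onward, concatenate the second-to-last term with the last: e·nn = enn, nn·enn = nnenn, …
So term 8 is nnennennnnenn·ennnnennnnennennnnenn.

nnennennnnennennnnennnnennennnnenn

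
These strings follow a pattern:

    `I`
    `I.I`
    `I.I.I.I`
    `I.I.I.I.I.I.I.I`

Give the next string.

Each string is two copies of the previous one joined by '.'.
Doubling I.I.I.I.I.I.I.I with '.' between the halves:

I.I.I.I.I.I.I.I.I.I.I.I.I.I.I.I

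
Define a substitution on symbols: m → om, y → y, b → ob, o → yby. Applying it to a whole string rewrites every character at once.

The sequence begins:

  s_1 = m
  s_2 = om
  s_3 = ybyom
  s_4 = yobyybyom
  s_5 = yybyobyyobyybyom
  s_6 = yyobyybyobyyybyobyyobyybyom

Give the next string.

Replace each of the 27 characters of yyobyybyobyyybyobyyobyybyom in place — y y yby ob y y ob y yby ob y y y ob y yby ob y y yby ob y y ob y yby om — and concatenate.

yyybyobyyobyybyobyyyobyybyobyyybyobyyobyybyom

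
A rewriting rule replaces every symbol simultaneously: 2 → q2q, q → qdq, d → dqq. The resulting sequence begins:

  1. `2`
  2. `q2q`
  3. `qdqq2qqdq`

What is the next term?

qdqdqqqdqqdqq2qqdqqdqdqqqdq

Apply φ to qdqq2qqdq symbol by symbol: q→qdq, d→dqq, q→qdq, q→qdq, 2→q2q, q→qdq, q→qdq, d→dqq, q→qdq; joined: qdq dqq qdq qdq q2q qdq qdq dqq qdq.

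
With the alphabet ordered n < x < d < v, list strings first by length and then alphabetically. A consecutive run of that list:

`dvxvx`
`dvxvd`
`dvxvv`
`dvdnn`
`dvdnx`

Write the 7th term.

Advancing 2 positions from dvdnx through dvdnx → dvdnd reaches term 7.

dvdnv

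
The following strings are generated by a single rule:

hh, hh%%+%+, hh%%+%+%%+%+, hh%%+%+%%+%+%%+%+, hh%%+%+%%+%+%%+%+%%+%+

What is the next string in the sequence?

hh%%+%+%%+%+%%+%+%%+%+%%+%+

The strings grow by a fixed suffix %%+%+ each time.
One more step from hh%%+%+%%+%+%%+%+%%+%+ gives the answer.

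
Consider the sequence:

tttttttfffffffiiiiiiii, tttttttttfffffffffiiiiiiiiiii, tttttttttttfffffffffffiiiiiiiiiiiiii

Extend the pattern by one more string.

Term n consists of 2n+1 t's, followed by 2n+1 f's, followed by 3n-1 i's, where the shown terms are n = 3, 4, 5.
Setting n = 6 gives 13, 13, 17 characters in each block.

tttttttttttttfffffffffffffiiiiiiiiiiiiiiiii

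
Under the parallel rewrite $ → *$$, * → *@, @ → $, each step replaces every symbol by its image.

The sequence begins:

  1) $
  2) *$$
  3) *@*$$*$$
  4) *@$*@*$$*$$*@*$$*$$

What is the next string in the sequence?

Applying the rule to each of the 19 symbols of *@$*@*$$*$$*@*$$*$$ gives the pieces *@ $ *$$ *@ $ *@ *$$ *$$ *@ *$$ *$$ *@ $ *@ *$$ *$$ *@ *$$ *$$, which concatenate to the answer.

*@$*$$*@$*@*$$*$$*@*$$*$$*@$*@*$$*$$*@*$$*$$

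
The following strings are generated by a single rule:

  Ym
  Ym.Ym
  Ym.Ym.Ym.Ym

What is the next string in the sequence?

Ym.Ym.Ym.Ym.Ym.Ym.Ym.Ym

Each string is two copies of the previous one joined by '.'.
So the next term is two copies of Ym.Ym.Ym.Ym with '.' between the halves.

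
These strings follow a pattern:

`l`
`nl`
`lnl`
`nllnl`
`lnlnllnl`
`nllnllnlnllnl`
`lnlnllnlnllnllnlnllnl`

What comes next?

nllnllnlnllnllnlnllnlnllnllnlnllnl

This is a Fibonacci-style word recurrence s(k) = s(k−2)·s(k−1): e.g. l·nl = lnl.
Continuing: nllnllnlnllnl · lnlnllnlnllnllnlnllnl gives term 8.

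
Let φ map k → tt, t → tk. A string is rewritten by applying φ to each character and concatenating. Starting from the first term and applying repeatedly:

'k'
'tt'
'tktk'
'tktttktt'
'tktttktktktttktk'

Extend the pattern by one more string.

Rewriting the 16 symbols of tktttktktktttktk one by one yields tk tt tk tk tk tt tk tt tk tt tk tk tk tt tk tt; concatenated:

tktttktktktttktttktttktktktttktt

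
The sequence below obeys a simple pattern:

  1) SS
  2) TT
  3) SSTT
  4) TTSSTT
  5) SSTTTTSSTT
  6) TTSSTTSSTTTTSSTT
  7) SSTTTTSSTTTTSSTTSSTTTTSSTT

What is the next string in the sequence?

Each term (from the third on) is the two preceding terms concatenated in order: term 3 = SS·TT = SSTT.
So term 8 is TTSSTTSSTTTTSSTT·SSTTTTSSTTTTSSTTSSTTTTSSTT.

TTSSTTSSTTTTSSTTSSTTTTSSTTTTSSTTSSTTTTSSTT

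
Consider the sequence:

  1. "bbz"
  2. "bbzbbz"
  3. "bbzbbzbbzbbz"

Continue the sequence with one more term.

Each string is two copies of the previous one concatenated.
Doubling bbzbbzbbzbbz:

bbzbbzbbzbbzbbzbbzbbzbbz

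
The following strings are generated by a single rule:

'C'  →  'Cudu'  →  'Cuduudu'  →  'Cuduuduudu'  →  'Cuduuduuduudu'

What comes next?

Each term is the previous one with udu appended.
So the next term is Cuduuduuduudu·udu.

Cuduuduuduuduudu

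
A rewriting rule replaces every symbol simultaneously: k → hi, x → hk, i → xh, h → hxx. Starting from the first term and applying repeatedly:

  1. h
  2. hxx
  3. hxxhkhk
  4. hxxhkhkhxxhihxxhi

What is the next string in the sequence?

hxxhkhkhxxhihxxhihxxhkhkhxxxhhxxhkhkhxxxh

Applying the rule to each of the 17 symbols of hxxhkhkhxxhihxxhi gives the pieces hxx hk hk hxx hi hxx hi hxx hk hk hxx xh hxx hk hk hxx xh, which concatenate to the answer.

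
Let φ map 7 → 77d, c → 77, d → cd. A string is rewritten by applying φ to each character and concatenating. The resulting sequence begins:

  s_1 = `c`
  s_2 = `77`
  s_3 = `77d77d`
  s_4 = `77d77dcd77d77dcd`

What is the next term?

Replace each of the 16 characters of 77d77dcd77d77dcd in place — 77d 77d cd 77d 77d cd 77 cd 77d 77d cd 77d 77d cd 77 cd — and concatenate.

77d77dcd77d77dcd77cd77d77dcd77d77dcd77cd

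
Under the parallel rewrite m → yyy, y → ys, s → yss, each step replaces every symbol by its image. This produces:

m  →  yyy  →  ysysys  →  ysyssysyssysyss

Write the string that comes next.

Rewriting the 15 symbols of ysyssysyssysyss one by one yields ys yss ys yss yss ys yss ys yss yss ys yss ys yss yss; concatenated:

ysyssysyssyssysyssysyssyssysyssysyssyss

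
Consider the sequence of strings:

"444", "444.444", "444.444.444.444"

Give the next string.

Every step duplicates the string with '.' between the halves.
So the next term is two copies of 444.444.444.444 with '.' between the halves.

444.444.444.444.444.444.444.444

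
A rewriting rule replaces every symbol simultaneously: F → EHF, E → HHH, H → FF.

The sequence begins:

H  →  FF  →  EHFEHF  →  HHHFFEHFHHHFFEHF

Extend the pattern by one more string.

Replace each of the 16 characters of HHHFFEHFHHHFFEHF in place — FF FF FF EHF EHF HHH FF EHF FF FF FF EHF EHF HHH FF EHF — and concatenate.

FFFFFFEHFEHFHHHFFEHFFFFFFFEHFEHFHHHFFEHF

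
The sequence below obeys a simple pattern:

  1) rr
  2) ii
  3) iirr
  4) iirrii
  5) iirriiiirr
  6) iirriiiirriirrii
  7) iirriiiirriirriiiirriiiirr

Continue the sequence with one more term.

iirriiiirriirriiiirriiiirriirriiiirriirrii

From term 3 onward, concatenate the last term with the second-to-last: ii·rr = iirr, iirr·ii = iirrii, …
The next term joins iirriiiirriirriiiirriiiirr and iirriiiirriirrii.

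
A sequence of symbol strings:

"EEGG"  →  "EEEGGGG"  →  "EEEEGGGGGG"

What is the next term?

EEEEEGGGGGGGG

Each string has the form E^{n+1} G^{2n} (n = 1, 2, …).
At n = 4 the blocks have lengths 5, 8.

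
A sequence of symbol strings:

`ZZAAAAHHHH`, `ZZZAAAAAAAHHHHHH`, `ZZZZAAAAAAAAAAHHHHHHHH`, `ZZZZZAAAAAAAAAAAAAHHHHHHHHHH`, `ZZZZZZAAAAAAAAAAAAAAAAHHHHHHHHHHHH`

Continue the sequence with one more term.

ZZZZZZZAAAAAAAAAAAAAAAAAAAHHHHHHHHHHHHHH

The n-th term is n Z's then 3n-2 A's then 2n H's, where the shown terms are n = 2, 3, 4, 5, 6.
At n = 7 the blocks have lengths 7, 19, 14.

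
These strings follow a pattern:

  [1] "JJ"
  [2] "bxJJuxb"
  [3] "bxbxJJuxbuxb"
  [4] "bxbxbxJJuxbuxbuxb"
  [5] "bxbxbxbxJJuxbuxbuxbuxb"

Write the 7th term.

Every step adds bx to the front and uxb to the end of the previous string.
From bxbxbxbxJJuxbuxbuxbuxb, 2 further steps: bxbxbxbxJJuxbuxbuxbuxb → bxbxbxbxbxJJuxbuxbuxbuxbuxb → (answer).

bxbxbxbxbxbxJJuxbuxbuxbuxbuxbuxb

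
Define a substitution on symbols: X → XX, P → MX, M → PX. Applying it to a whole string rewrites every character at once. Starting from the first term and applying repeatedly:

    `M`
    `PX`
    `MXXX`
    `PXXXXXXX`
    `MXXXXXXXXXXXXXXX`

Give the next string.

Rewriting the 16 symbols of MXXXXXXXXXXXXXXX one by one yields PX XX XX XX XX XX XX XX XX XX XX XX XX XX XX XX; concatenated:

PXXXXXXXXXXXXXXXXXXXXXXXXXXXXXXX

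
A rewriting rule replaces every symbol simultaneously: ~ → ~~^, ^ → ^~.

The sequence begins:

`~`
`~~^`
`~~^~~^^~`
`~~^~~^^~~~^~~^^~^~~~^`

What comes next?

Replace each of the 21 characters of ~~^~~^^~~~^~~^^~^~~~^ in place — ~~^ ~~^ ^~ ~~^ ~~^ ^~ ^~ ~~^ ~~^ ~~^ ^~ ~~^ ~~^ ^~ ^~ ~~^ ^~ ~~^ ~~^ ~~^ ^~ — and concatenate.

~~^~~^^~~~^~~^^~^~~~^~~^~~^^~~~^~~^^~^~~~^^~~~^~~^~~^^~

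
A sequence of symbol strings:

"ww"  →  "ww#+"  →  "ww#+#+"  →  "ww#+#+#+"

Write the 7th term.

Each term is the previous one with #+ appended.
From ww#+#+#+, 3 further steps: ww#+#+#+ → ww#+#+#+#+ → ww#+#+#+#+#+ → (answer).

ww#+#+#+#+#+#+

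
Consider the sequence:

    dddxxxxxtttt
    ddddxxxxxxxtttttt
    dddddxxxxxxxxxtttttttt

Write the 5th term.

Reading off run lengths: d runs 3, 4, 5; x runs 5, 7, 9; t runs 4, 6, 8 — each is linear in n, where the shown terms are n = 2, 3, 4.
For term 5, n = 6, so the run lengths are 7, 13, 12.

dddddddxxxxxxxxxxxxxtttttttttttt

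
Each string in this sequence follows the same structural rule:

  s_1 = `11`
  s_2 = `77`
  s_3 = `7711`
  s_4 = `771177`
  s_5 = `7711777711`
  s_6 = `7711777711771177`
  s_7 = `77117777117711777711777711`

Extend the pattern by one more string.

771177771177117777117777117711777711771177

From term 3 onward, concatenate the last term with the second-to-last: 77·11 = 7711, 7711·77 = 771177, …
So term 8 is 77117777117711777711777711·7711777711771177.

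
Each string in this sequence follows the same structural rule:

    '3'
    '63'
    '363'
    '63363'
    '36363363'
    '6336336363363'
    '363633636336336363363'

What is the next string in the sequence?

6336336363363363633636336336363363

From term 3 onward, concatenate the second-to-last term with the last: 3·63 = 363, 63·363 = 63363, …
The next term joins 6336336363363 and 363633636336336363363.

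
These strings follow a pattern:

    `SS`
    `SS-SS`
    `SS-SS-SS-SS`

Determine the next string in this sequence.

Each string is two copies of the previous one joined by '-'.
Doubling SS-SS-SS-SS with '-' between the halves:

SS-SS-SS-SS-SS-SS-SS-SS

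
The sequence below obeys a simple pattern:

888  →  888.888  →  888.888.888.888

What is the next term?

888.888.888.888.888.888.888.888

s(k+1) = s(k)·.·s(k) — each term doubles the last with '.' between the halves.
One more doubling of 888.888.888.888 gives the answer.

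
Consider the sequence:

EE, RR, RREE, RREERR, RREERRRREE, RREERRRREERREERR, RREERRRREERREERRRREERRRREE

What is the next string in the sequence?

Each term (from the third on) is the previous term followed by the one before it: term 3 = RR·EE = RREE.
The next term joins RREERRRREERREERRRREERRRREE and RREERRRREERREERR.

RREERRRREERREERRRREERRRREERREERRRREERREERR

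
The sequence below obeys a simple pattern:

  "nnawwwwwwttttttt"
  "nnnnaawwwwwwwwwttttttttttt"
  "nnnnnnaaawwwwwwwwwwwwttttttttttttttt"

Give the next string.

nnnnnnnnaaaawwwwwwwwwwwwwwwttttttttttttttttttt

The n-th term is 2n n's then n a's then 3n+3 w's then 4n+3 t's (n = 1, 2, …).
For the next term, n = 4, so the run lengths are 8, 4, 15, 19.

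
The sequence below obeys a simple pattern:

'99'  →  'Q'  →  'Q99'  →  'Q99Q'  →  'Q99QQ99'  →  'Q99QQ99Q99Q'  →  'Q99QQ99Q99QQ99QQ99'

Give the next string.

From term 3 onward, concatenate the last term with the second-to-last: Q·99 = Q99, Q99·Q = Q99Q, …
Continuing: Q99QQ99Q99QQ99QQ99 · Q99QQ99Q99Q gives term 8.

Q99QQ99Q99QQ99QQ99Q99QQ99Q99Q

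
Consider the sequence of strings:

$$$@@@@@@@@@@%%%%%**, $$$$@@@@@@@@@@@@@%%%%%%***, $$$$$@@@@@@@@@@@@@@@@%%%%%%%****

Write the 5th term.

$$$$$$$@@@@@@@@@@@@@@@@@@@@@@%%%%%%%%%******

The n-th term is n $'s then 3n+1 @'s then n+2 %'s then n-1 *'s, where the shown terms are n = 3, 4, 5.
At n = 7 the blocks have lengths 7, 22, 9, 6.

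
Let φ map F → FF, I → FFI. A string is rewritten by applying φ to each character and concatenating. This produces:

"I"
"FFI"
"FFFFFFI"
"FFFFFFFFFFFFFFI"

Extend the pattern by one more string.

Replace each of the 15 characters of FFFFFFFFFFFFFFI in place — FF FF FF FF FF FF FF FF FF FF FF FF FF FF FFI — and concatenate.

FFFFFFFFFFFFFFFFFFFFFFFFFFFFFFI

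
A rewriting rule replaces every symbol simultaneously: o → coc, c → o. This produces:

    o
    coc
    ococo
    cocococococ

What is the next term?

ococococococococococo

Expanding cocococococ: c→o, o→coc, c→o, o→coc, c→o, o→coc, c→o, o→coc, c→o, o→coc, c→o. Concatenated: o coc o coc o coc o coc o coc o.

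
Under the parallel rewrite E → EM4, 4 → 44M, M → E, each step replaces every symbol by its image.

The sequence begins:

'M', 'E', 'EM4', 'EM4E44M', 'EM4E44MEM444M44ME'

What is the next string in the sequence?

Rewriting the 17 symbols of EM4E44MEM444M44ME one by one yields EM4 E 44M EM4 44M 44M E EM4 E 44M 44M 44M E 44M 44M E EM4; concatenated:

EM4E44MEM444M44MEEM4E44M44M44ME44M44MEEM4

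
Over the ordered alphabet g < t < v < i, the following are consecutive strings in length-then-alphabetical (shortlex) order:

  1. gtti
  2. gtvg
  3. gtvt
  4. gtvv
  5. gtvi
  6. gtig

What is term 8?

gtiv

Stepping forward 2 times from gtig: gtig → gtit, then the target.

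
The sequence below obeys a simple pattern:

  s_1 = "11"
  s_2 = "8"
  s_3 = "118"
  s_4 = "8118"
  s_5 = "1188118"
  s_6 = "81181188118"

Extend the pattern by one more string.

118811881181188118

Each term (from the third on) is the two preceding terms concatenated in order: term 3 = 11·8 = 118.
Continuing: 1188118 · 81181188118 gives term 7.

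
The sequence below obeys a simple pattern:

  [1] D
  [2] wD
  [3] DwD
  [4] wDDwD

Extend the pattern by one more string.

DwDwDDwD

This is a Fibonacci-style word recurrence s(k) = s(k−2)·s(k−1): e.g. D·wD = DwD.
Continuing: DwD · wDDwD gives term 5.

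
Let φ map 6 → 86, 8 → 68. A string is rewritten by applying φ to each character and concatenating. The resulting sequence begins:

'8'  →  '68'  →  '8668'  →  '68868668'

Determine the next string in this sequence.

Apply φ to 68868668 symbol by symbol: 6→86, 8→68, 8→68, 6→86, 8→68, 6→86, 6→86, 8→68; joined: 86 68 68 86 68 86 86 68.

8668688668868668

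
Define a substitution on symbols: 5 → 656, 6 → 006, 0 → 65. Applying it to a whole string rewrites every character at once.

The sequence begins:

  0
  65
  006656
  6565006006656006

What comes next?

006656006656656500665650060066560066565006

φ(6565006006656006) expands symbol-by-symbol to 006 656 006 656 65 65 006 65 65 006 006 656 006 65 65 006; joining the 16 pieces gives the next term.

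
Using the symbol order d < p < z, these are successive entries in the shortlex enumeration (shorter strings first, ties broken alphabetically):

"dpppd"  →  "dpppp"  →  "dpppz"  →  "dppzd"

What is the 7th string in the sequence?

Advancing 3 positions from dppzd through dppzd → dppzp → dppzz reaches term 7.

dpzdd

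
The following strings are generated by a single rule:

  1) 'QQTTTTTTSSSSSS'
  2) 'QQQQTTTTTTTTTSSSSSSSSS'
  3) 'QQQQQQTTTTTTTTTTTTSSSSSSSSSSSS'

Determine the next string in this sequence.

QQQQQQQQTTTTTTTTTTTTTTTSSSSSSSSSSSSSSS

Each string has the form Q^{2n-2} T^{3n} S^{3n}, where the shown terms are n = 2, 3, 4.
Setting n = 5 gives 8, 15, 15 characters in each block.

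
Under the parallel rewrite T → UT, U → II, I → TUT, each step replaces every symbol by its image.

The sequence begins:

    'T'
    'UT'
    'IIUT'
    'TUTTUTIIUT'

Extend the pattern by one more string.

Apply φ to TUTTUTIIUT symbol by symbol: T→UT, U→II, T→UT, T→UT, U→II, T→UT, I→TUT, I→TUT, U→II, T→UT; joined: UT II UT UT II UT TUT TUT II UT.

UTIIUTUTIIUTTUTTUTIIUT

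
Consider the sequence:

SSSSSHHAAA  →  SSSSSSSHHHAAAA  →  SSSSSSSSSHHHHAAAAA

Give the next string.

SSSSSSSSSSSHHHHHAAAAAA

Term n consists of 2n+1 S's, followed by n H's, followed by n+1 A's, where the shown terms are n = 2, 3, 4.
For the next term, n = 5, so the run lengths are 11, 5, 6.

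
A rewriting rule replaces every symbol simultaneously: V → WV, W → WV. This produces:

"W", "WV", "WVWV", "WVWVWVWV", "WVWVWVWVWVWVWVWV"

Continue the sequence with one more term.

WVWVWVWVWVWVWVWVWVWVWVWVWVWVWVWV

Applying the rule to each of the 16 symbols of WVWVWVWVWVWVWVWV gives the pieces WV WV WV WV WV WV WV WV WV WV WV WV WV WV WV WV, which concatenate to the answer.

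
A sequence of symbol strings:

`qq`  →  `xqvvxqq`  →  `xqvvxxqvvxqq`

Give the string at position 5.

Each term is the previous one with xqvvx prepended.
From xqvvxxqvvxqq, 2 further steps: xqvvxxqvvxqq → xqvvxxqvvxxqvvxqq → (answer).

xqvvxxqvvxxqvvxxqvvxqq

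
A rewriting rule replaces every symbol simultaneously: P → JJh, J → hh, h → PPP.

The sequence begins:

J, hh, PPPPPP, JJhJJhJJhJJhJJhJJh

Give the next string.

Rewriting the 18 symbols of JJhJJhJJhJJhJJhJJh one by one yields hh hh PPP hh hh PPP hh hh PPP hh hh PPP hh hh PPP hh hh PPP; concatenated:

hhhhPPPhhhhPPPhhhhPPPhhhhPPPhhhhPPPhhhhPPP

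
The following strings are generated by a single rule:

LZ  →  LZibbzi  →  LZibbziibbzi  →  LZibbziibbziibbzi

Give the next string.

Every step adds ibbzi to the end: s(k+1) = s(k)·ibbzi.
So the next term is LZibbziibbziibbzi·ibbzi.

LZibbziibbziibbziibbzi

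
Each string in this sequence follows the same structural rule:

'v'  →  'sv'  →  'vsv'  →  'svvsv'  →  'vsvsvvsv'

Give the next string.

svvsvvsvsvvsv

This is a Fibonacci-style word recurrence s(k) = s(k−2)·s(k−1): e.g. v·sv = vsv.
So term 6 is svvsv·vsvsvvsv.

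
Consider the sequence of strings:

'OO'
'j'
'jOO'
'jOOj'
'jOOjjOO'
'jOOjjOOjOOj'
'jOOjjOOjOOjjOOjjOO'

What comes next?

From term 3 onward, concatenate the last term with the second-to-last: j·OO = jOO, jOO·j = jOOj, …
So term 8 is jOOjjOOjOOjjOOjjOO·jOOjjOOjOOj.

jOOjjOOjOOjjOOjjOOjOOjjOOjOOj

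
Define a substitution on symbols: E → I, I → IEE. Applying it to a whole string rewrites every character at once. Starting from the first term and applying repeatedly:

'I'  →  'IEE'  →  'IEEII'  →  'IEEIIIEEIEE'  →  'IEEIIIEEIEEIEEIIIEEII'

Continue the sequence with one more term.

φ(IEEIIIEEIEEIEEIIIEEII) expands symbol-by-symbol to IEE I I IEE IEE IEE I I IEE I I IEE I I IEE IEE IEE I I IEE IEE; joining the 21 pieces gives the next term.

IEEIIIEEIEEIEEIIIEEIIIEEIIIEEIEEIEEIIIEEIEE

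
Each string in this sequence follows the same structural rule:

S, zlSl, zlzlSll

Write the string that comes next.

Each term wraps the previous one in zl on the left and l on the right.
One more step from zlzlSll gives the answer.

zlzlzlSlll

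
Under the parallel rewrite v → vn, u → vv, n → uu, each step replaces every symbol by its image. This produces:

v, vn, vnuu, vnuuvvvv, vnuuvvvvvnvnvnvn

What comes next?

Applying the rule to each of the 16 symbols of vnuuvvvvvnvnvnvn gives the pieces vn uu vv vv vn vn vn vn vn uu vn uu vn uu vn uu, which concatenate to the answer.

vnuuvvvvvnvnvnvnvnuuvnuuvnuuvnuu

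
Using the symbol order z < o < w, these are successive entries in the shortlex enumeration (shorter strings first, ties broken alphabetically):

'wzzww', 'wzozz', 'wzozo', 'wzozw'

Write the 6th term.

Advancing 2 positions from wzozw through wzozw → wzooz reaches term 6.

wzooo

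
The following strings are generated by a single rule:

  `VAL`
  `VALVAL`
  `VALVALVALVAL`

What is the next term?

Each string is two copies of the previous one concatenated.
So the next term is two copies of VALVALVALVAL.

VALVALVALVALVALVALVALVAL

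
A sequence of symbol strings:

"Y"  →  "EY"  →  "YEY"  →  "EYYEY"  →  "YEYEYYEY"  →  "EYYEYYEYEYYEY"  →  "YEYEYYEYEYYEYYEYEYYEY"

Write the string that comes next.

EYYEYYEYEYYEYYEYEYYEYEYYEYYEYEYYEY

This is a Fibonacci-style word recurrence s(k) = s(k−2)·s(k−1): e.g. Y·EY = YEY.
So term 8 is EYYEYYEYEYYEY·YEYEYYEYEYYEYYEYEYYEY.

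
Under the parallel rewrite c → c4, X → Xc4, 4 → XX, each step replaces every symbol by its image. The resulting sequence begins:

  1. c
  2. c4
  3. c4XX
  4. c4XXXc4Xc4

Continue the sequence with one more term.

Apply φ to c4XXXc4Xc4 symbol by symbol: c→c4, 4→XX, X→Xc4, X→Xc4, X→Xc4, c→c4, 4→XX, X→Xc4, c→c4, 4→XX; joined: c4 XX Xc4 Xc4 Xc4 c4 XX Xc4 c4 XX.

c4XXXc4Xc4Xc4c4XXXc4c4XX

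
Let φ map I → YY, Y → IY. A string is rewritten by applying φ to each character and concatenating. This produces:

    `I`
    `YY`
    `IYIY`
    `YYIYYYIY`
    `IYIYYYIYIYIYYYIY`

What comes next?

Replace each of the 16 characters of IYIYYYIYIYIYYYIY in place — YY IY YY IY IY IY YY IY YY IY YY IY IY IY YY IY — and concatenate.

YYIYYYIYIYIYYYIYYYIYYYIYIYIYYYIY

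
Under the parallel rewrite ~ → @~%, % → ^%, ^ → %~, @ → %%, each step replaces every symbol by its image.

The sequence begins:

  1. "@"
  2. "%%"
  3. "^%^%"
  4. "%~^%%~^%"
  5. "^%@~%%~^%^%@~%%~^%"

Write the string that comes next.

Replace each of the 18 characters of ^%@~%%~^%^%@~%%~^% in place — %~ ^% %% @~% ^% ^% @~% %~ ^% %~ ^% %% @~% ^% ^% @~% %~ ^% — and concatenate.

%~^%%%@~%^%^%@~%%~^%%~^%%%@~%^%^%@~%%~^%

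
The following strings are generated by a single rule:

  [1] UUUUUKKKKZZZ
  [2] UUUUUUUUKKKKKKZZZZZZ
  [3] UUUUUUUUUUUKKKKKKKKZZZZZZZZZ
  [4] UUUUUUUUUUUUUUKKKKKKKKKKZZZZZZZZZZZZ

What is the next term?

Term n consists of 3n+2 U's, followed by 2n+2 K's, followed by 3n Z's (n = 1, 2, …).
For the next term, n = 5, so the run lengths are 17, 12, 15.

UUUUUUUUUUUUUUUUUKKKKKKKKKKKKZZZZZZZZZZZZZZZ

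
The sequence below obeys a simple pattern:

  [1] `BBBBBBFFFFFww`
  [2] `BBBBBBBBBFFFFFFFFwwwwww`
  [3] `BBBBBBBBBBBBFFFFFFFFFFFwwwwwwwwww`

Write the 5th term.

Reading off run lengths: B runs 6, 9, 12; F runs 5, 8, 11; w runs 2, 6, 10 — each is linear in n (n = 1, 2, …).
At n = 5 the blocks have lengths 18, 17, 18.

BBBBBBBBBBBBBBBBBBFFFFFFFFFFFFFFFFFwwwwwwwwwwwwwwwwww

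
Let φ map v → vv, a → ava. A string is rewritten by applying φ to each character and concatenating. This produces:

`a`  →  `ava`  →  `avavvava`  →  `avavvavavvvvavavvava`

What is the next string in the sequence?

Rewriting the 20 symbols of avavvavavvvvavavvava one by one yields ava vv ava vv vv ava vv ava vv vv vv vv ava vv ava vv vv ava vv ava; concatenated:

avavvavavvvvavavvavavvvvvvvvavavvavavvvvavavvava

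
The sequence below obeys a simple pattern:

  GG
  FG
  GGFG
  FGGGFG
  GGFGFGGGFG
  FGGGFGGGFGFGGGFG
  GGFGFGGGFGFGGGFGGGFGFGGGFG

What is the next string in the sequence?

FGGGFGGGFGFGGGFGGGFGFGGGFGFGGGFGGGFGFGGGFG

This is a Fibonacci-style word recurrence s(k) = s(k−2)·s(k−1): e.g. GG·FG = GGFG.
The next term joins FGGGFGGGFGFGGGFG and GGFGFGGGFGFGGGFGGGFGFGGGFG.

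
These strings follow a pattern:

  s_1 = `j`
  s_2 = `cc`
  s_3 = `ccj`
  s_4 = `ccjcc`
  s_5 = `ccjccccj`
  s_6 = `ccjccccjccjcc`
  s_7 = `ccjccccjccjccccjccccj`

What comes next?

Each term (from the third on) is the previous term followed by the one before it: term 3 = cc·j = ccj.
So term 8 is ccjccccjccjccccjccccj·ccjccccjccjcc.

ccjccccjccjccccjccccjccjccccjccjcc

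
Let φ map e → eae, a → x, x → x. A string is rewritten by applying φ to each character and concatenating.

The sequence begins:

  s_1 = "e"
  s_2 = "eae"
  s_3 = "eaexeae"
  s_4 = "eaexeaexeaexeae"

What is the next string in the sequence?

Applying the rule to each of the 15 symbols of eaexeaexeaexeae gives the pieces eae x eae x eae x eae x eae x eae x eae x eae, which concatenate to the answer.

eaexeaexeaexeaexeaexeaexeaexeae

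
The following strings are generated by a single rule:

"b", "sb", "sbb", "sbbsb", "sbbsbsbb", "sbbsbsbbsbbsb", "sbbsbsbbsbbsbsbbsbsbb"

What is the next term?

sbbsbsbbsbbsbsbbsbsbbsbbsbsbbsbbsb

This is a Fibonacci-style word recurrence s(k) = s(k−1)·s(k−2): e.g. sb·b = sbb.
So term 8 is sbbsbsbbsbbsbsbbsbsbb·sbbsbsbbsbbsb.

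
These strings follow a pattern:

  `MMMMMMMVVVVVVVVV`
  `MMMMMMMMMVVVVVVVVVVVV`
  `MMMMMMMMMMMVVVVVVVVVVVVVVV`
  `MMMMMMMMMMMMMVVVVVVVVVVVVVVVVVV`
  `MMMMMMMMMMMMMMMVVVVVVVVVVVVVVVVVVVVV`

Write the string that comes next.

MMMMMMMMMMMMMMMMMVVVVVVVVVVVVVVVVVVVVVVVV

Term n consists of 2n+1 M's, followed by 3n V's, where the shown terms are n = 3, 4, 5, 6, 7.
For the next term, n = 8, so the run lengths are 17, 24.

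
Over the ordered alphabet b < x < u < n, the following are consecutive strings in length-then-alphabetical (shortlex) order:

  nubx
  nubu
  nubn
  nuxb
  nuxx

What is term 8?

nuub

Continuing the enumeration 3 steps past nuxx: nuxx → nuxu → nuxn → (answer).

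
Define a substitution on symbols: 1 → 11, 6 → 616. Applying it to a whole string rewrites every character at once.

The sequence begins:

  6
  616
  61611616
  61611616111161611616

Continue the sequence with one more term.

616116161111616116161111111161611616111161611616

φ(61611616111161611616) expands symbol-by-symbol to 616 11 616 11 11 616 11 616 11 11 11 11 616 11 616 11 11 616 11 616; joining the 20 pieces gives the next term.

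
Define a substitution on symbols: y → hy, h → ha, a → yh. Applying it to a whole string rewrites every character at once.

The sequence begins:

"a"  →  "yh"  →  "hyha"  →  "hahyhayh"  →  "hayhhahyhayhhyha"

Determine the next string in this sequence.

hayhhyhahayhhahyhayhhyhahahyhayh

φ(hayhhahyhayhhyha) expands symbol-by-symbol to ha yh hy ha ha yh ha hy ha yh hy ha ha hy ha yh; joining the 16 pieces gives the next term.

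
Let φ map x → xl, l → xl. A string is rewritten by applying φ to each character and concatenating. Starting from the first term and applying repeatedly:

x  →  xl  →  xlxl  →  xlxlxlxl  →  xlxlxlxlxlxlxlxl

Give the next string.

xlxlxlxlxlxlxlxlxlxlxlxlxlxlxlxl

Replace each of the 16 characters of xlxlxlxlxlxlxlxl in place — xl xl xl xl xl xl xl xl xl xl xl xl xl xl xl xl — and concatenate.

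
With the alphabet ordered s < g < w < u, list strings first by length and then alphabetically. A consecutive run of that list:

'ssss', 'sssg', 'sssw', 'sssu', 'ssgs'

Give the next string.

ssgg

Find the rightmost character of ssgs below u, bump it to the next letter, and reset everything to its right to s.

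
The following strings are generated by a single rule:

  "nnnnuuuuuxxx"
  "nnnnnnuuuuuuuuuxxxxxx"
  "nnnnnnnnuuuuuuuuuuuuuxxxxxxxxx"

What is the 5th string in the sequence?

Each string has the form n^{2n+2} u^{4n+1} x^{3n} (n = 1, 2, …).
Setting n = 5 gives 12, 21, 15 characters in each block.

nnnnnnnnnnnnuuuuuuuuuuuuuuuuuuuuuxxxxxxxxxxxxxxx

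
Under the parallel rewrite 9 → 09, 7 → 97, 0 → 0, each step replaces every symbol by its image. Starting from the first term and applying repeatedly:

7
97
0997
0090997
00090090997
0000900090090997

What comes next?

Applying the rule to each of the 16 symbols of 0000900090090997 gives the pieces 0 0 0 0 09 0 0 0 09 0 0 09 0 09 09 97, which concatenate to the answer.

0000090000900090090997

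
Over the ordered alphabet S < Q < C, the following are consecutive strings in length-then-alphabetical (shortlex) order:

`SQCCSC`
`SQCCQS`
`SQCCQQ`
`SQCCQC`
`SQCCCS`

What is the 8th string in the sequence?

SCSSSS

Continuing the enumeration 3 steps past SQCCCS: SQCCCS → SQCCCQ → SQCCCC → (answer).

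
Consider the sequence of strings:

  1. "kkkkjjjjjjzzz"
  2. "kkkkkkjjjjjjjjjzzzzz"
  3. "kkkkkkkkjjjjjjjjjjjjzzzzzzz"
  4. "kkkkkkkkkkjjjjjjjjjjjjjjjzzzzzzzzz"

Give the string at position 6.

Reading off run lengths: k runs 4, 6, 8, 10; j runs 6, 9, 12, 15; z runs 3, 5, 7, 9 — each is linear in n (n = 1, 2, …).
At n = 6 the blocks have lengths 14, 21, 13.

kkkkkkkkkkkkkkjjjjjjjjjjjjjjjjjjjjjzzzzzzzzzzzzz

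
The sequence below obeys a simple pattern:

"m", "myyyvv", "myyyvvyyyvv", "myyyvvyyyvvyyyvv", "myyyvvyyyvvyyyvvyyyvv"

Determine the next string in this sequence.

The strings grow by a fixed suffix yyyvv each time.
So the next term is myyyvvyyyvvyyyvvyyyvv·yyyvv.

myyyvvyyyvvyyyvvyyyvvyyyvv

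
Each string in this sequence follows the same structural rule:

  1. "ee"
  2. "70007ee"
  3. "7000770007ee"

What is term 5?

Each term is the previous one with 70007 prepended.
From 7000770007ee, 2 further steps: 7000770007ee → 700077000770007ee → (answer).

70007700077000770007ee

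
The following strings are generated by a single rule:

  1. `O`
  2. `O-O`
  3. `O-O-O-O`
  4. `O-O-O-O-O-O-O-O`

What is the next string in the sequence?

Each string is two copies of the previous one joined by '-'.
Doubling O-O-O-O-O-O-O-O with '-' between the halves:

O-O-O-O-O-O-O-O-O-O-O-O-O-O-O-O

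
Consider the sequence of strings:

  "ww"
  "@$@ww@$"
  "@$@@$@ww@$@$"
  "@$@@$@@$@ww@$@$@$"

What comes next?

@$@@$@@$@@$@ww@$@$@$@$

s(k+1) = @$@·s(k)·@$, so each term gains @$@ as a prefix and @$ as a suffix.
One more step from @$@@$@@$@ww@$@$@$ gives the answer.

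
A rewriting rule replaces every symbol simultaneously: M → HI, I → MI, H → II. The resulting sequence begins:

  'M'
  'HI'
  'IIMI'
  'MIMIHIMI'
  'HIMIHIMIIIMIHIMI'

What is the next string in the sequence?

φ(HIMIHIMIIIMIHIMI) expands symbol-by-symbol to II MI HI MI II MI HI MI MI MI HI MI II MI HI MI; joining the 16 pieces gives the next term.

IIMIHIMIIIMIHIMIMIMIHIMIIIMIHIMI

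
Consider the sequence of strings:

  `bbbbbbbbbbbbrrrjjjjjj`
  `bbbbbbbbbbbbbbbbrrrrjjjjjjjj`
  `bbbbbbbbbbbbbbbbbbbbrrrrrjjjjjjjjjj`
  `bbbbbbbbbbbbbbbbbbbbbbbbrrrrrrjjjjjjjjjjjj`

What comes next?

bbbbbbbbbbbbbbbbbbbbbbbbbbbbrrrrrrrjjjjjjjjjjjjjj

Reading off run lengths: b runs 12, 16, 20, 24; r runs 3, 4, 5, 6; j runs 6, 8, 10, 12 — each is linear in n, where the shown terms are n = 3, 4, 5, 6.
At n = 7 the blocks have lengths 28, 7, 14.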